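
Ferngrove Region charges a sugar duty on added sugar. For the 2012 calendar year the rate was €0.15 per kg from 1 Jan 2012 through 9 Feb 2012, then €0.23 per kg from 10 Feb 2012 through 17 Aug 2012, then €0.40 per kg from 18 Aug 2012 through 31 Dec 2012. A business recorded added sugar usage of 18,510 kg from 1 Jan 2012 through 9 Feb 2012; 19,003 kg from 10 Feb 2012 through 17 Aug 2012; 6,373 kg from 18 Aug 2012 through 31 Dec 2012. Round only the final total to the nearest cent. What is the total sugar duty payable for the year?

€9696.39

1 Jan – 9 Feb 2012: 18,510 kg at €0.15/kg → €2776.50
10 Feb – 17 Aug 2012: 19,003 kg at €0.23/kg → €4370.69
18 Aug – 31 Dec 2012: 6,373 kg at €0.40/kg → €2549.20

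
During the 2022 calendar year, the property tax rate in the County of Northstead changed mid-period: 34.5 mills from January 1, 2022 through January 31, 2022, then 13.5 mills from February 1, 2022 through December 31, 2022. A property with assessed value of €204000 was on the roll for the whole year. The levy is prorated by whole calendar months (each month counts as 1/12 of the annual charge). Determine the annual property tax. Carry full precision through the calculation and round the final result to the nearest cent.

January 1 – January 31, 2022: 1 month at 34.5 mills → €204000 × 3.45% × 1/12 = €586.5000
February 1 – December 31, 2022: 11 months at 13.5 mills → €204000 × 1.35% × 11/12 = €2524.5000
Total = €3111.0000

€3111.00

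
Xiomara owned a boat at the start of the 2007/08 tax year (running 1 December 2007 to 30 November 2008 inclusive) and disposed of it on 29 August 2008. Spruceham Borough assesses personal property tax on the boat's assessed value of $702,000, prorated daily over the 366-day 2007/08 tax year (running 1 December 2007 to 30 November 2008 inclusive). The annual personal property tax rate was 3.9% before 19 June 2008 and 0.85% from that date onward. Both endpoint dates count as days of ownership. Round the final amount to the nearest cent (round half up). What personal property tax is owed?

$16,209.30

1 December 2007 – 18 June 2008: 201 days at 3.9% → $702,000 × 3.9% × 201/366 = $15,035.4590
19 June – 29 August 2008: 72 days at 0.85% → $702,000 × 0.85% × 72/366 = $1,173.8361
Total = $16,209.2951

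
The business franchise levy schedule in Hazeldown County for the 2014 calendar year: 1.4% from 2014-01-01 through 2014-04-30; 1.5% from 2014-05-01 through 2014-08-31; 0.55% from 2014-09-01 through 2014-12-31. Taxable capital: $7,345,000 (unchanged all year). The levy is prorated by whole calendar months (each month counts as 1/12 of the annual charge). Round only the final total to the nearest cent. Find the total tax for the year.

2014-01-01 to 2014-04-30: 4 months at 1.4% → $7,345,000 × 1.4% × 4/12 = $34,276.6667
2014-05-01 to 2014-08-31: 4 months at 1.5% → $7,345,000 × 1.5% × 4/12 = $36,725.0000
2014-09-01 to 2014-12-31: 4 months at 0.55% → $7,345,000 × 0.55% × 4/12 = $13,465.8333
Total = $84,467.5000

$84,467.50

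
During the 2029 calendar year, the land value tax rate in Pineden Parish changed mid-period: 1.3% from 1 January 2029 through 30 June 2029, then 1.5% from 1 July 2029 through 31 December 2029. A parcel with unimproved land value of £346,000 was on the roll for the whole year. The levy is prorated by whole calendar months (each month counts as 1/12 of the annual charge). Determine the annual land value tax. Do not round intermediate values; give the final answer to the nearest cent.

1 January – 30 June 2029: 6 months at 1.3% → £346,000 × 1.3% × 6/12 = £2,249.0000
1 July – 31 December 2029: 6 months at 1.5% → £346,000 × 1.5% × 6/12 = £2,595.0000
Total = £4,844.0000

£4,844.00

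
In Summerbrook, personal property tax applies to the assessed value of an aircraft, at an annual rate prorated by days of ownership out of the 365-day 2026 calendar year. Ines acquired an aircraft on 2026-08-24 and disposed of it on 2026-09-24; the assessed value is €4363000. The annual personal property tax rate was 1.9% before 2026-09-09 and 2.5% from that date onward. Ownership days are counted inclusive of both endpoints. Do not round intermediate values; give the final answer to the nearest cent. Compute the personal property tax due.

€8415.21

2026-08-24 to 2026-09-08: 16 days at 1.9% → €4363000 × 1.9% × 16/365 = €3633.8411
2026-09-09 to 2026-09-24: 16 days at 2.5% → €4363000 × 2.5% × 16/365 = €4781.3699
Total = €8415.2110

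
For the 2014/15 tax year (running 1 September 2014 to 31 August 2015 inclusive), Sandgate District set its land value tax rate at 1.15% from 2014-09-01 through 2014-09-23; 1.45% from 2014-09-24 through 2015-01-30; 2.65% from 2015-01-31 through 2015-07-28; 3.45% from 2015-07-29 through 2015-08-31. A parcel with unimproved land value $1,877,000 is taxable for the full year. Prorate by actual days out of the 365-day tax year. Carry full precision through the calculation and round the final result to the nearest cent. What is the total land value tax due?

2014-09-01 to 2014-09-23: 23 days at 1.15% → $1,877,000 × 1.15% × 23/365 = $1,360.1822
2014-09-24 to 2015-01-30: 129 days at 1.45% → $1,877,000 × 1.45% × 129/365 = $9,618.9822
2015-01-31 to 2015-07-28: 179 days at 2.65% → $1,877,000 × 2.65% × 179/365 = $24,393.2863
2015-07-29 to 2015-08-31: 34 days at 3.45% → $1,877,000 × 3.45% × 34/365 = $6,032.1123
Total = $41,404.5630

$41,404.56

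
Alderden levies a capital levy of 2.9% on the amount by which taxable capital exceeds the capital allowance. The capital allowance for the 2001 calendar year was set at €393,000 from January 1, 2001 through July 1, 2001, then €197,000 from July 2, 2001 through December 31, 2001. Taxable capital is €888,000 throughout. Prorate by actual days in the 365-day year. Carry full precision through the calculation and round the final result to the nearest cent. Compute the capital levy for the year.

January 1 – July 1, 2001: 182 days, exemption €393,000 → (€888,000 − €393,000) × 2.9% × 182/365 = €7,157.8356
July 2 – December 31, 2001: 183 days, exemption €197,000 → (€888,000 − €197,000) × 2.9% × 183/365 = €10,046.9507
Total = €17,204.7863

€17,204.79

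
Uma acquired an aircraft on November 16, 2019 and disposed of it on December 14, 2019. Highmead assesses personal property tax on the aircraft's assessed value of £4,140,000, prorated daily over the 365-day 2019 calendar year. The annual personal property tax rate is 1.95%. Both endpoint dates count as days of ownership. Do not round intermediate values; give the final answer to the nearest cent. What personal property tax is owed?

£6,414.16

Days held (November 16 – December 14, 2019): 29 out of 365
Tax = £4,140,000 × 1.95% × 29/365 = £6,414.1644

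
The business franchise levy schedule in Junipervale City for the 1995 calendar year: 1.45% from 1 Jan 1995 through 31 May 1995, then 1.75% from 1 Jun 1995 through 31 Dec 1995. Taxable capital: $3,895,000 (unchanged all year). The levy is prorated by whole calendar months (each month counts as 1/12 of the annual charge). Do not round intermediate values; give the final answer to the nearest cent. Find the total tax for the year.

$63,293.75

1 Jan – 31 May 1995: 5 months at 1.45% → $3,895,000 × 1.45% × 5/12 = $23,532.2917
1 Jun – 31 Dec 1995: 7 months at 1.75% → $3,895,000 × 1.75% × 7/12 = $39,761.4583
Total = $63,293.7500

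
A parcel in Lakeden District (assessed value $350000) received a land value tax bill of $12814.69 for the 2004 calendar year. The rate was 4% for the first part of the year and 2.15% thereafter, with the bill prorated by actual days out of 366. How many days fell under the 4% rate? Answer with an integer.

Let d = days at the first rate; then 366 − d days at the second rate.
$350000 × [4%·d + 2.15%·(366−d)] / 366 = $12814.69
Solving gives d = 299, so the new rate took effect on 26 Oct 2004.

299 days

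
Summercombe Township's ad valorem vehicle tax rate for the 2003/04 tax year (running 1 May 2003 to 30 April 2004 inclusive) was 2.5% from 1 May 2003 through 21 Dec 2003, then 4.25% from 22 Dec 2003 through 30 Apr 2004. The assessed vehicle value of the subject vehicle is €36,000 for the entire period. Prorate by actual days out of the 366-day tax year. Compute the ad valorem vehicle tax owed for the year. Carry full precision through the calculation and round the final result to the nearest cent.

1 May – 21 Dec 2003: 235 days at 2.5% → €36,000 × 2.5% × 235/366 = €577.8689
22 Dec 2003 – 30 Apr 2004: 131 days at 4.25% → €36,000 × 4.25% × 131/366 = €547.6230
Total = €1,125.4918

€1,125.49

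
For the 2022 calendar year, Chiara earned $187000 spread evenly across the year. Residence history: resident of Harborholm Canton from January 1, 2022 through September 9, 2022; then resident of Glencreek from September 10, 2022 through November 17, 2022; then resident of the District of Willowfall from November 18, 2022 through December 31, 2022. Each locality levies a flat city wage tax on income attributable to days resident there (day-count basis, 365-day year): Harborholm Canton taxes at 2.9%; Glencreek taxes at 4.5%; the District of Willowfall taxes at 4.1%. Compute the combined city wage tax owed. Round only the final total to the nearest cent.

Harborholm Canton, January 1 – September 9, 2022: 252 days → $187000 × 2.9% × 252/365 = $3744.0986
Glencreek, September 10 – November 17, 2022: 69 days → $187000 × 4.5% × 69/365 = $1590.7808
The District of Willowfall, November 18 – December 31, 2022: 44 days → $187000 × 4.1% × 44/365 = $924.2411
Total = $6259.1205

$6259.12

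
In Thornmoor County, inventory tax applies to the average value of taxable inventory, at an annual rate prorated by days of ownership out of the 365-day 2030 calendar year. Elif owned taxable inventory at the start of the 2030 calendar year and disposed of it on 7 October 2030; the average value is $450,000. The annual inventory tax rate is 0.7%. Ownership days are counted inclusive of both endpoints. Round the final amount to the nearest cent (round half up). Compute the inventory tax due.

Days held (1 January – 7 October 2030): 280 out of 365
Tax = $450,000 × 0.7% × 280/365 = $2,416.4384

$2,416.44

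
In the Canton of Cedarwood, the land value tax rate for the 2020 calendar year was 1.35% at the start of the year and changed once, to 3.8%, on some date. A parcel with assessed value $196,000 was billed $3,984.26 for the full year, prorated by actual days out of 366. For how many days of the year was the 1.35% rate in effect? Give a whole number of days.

264 days

Let d = days at the first rate; then 366 − d days at the second rate.
$196,000 × [1.35%·d + 3.8%·(366−d)] / 366 = $3,984.26
Solving gives d = 264, so the new rate took effect on 21 Sep 2020.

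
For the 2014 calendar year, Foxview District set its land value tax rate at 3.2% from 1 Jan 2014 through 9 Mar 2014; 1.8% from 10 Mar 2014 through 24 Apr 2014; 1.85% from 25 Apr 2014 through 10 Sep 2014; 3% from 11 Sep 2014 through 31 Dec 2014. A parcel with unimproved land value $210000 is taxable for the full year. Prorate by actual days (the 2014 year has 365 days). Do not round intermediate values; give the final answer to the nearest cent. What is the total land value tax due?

1 Jan – 9 Mar 2014: 68 days at 3.2% → $210000 × 3.2% × 68/365 = $1251.9452
10 Mar – 24 Apr 2014: 46 days at 1.8% → $210000 × 1.8% × 46/365 = $476.3836
25 Apr – 10 Sep 2014: 139 days at 1.85% → $210000 × 1.85% × 139/365 = $1479.4932
11 Sep – 31 Dec 2014: 112 days at 3% → $210000 × 3% × 112/365 = $1933.1507
Total = $5140.9726

$5140.97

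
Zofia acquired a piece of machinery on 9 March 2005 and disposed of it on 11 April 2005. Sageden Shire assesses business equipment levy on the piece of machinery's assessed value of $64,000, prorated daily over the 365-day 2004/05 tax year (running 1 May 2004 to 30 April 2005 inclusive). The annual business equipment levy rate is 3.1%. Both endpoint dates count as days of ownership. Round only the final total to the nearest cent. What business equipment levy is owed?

Days held (9 March – 11 April 2005): 34 out of 365
Tax = $64,000 × 3.1% × 34/365 = $184.8110

$184.81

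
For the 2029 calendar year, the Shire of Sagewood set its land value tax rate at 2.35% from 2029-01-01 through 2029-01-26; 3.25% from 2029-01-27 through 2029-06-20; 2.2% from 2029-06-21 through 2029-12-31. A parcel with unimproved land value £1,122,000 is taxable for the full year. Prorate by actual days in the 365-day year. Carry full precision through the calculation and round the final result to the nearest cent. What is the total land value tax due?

£29,484.01

2029-01-01 to 2029-01-26: 26 days at 2.35% → £1,122,000 × 2.35% × 26/365 = £1,878.1973
2029-01-27 to 2029-06-20: 145 days at 3.25% → £1,122,000 × 3.25% × 145/365 = £14,486.0959
2029-06-21 to 2029-12-31: 194 days at 2.2% → £1,122,000 × 2.2% × 194/365 = £13,119.7151
Total = £29,484.0082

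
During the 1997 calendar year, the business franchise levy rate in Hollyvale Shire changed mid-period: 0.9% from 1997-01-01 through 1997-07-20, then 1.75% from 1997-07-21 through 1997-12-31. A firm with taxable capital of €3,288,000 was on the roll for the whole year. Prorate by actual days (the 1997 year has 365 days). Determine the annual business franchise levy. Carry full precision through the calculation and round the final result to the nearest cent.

€42,149.46

1997-01-01 to 1997-07-20: 201 days at 0.9% → €3,288,000 × 0.9% × 201/365 = €16,295.8685
1997-07-21 to 1997-12-31: 164 days at 1.75% → €3,288,000 × 1.75% × 164/365 = €25,853.5890
Total = €42,149.4575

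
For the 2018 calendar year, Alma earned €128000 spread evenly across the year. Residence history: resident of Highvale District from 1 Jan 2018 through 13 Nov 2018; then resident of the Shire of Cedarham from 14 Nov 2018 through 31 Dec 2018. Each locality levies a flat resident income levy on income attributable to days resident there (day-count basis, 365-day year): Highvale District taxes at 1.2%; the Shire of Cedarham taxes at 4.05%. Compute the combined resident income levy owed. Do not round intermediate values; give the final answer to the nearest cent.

€2015.74

Highvale District, 1 Jan – 13 Nov 2018: 317 days → €128000 × 1.2% × 317/365 = €1334.0055
The Shire of Cedarham, 14 Nov – 31 Dec 2018: 48 days → €128000 × 4.05% × 48/365 = €681.7315
Total = €2015.7370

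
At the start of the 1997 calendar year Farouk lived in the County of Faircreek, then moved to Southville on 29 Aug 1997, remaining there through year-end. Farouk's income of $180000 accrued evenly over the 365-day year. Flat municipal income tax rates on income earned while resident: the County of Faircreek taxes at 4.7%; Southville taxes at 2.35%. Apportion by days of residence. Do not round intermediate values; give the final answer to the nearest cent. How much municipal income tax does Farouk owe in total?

$7011.37

The County of Faircreek, 1 Jan – 28 Aug 1997: 240 days → $180000 × 4.7% × 240/365 = $5562.7397
Southville, 29 Aug – 31 Dec 1997: 125 days → $180000 × 2.35% × 125/365 = $1448.6301
Total = $7011.3699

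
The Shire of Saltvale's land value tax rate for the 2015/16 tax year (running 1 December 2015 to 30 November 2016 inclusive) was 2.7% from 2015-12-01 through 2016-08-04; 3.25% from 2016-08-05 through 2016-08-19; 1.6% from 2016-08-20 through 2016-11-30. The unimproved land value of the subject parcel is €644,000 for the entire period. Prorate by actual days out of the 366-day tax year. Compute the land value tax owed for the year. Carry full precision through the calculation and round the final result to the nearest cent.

2015-12-01 to 2016-08-04: 248 days at 2.7% → €644,000 × 2.7% × 248/366 = €11,782.0328
2016-08-05 to 2016-08-19: 15 days at 3.25% → €644,000 × 3.25% × 15/366 = €857.7869
2016-08-20 to 2016-11-30: 103 days at 1.6% → €644,000 × 1.6% × 103/366 = €2,899.7596
Total = €15,539.5792

€15,539.58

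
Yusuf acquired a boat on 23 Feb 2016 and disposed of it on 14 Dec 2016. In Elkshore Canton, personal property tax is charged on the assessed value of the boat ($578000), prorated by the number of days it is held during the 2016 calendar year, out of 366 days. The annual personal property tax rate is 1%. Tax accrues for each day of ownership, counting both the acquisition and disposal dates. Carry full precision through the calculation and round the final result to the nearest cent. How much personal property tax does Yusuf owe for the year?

Days held (23 Feb – 14 Dec 2016): 296 out of 366
Tax = $578000 × 1% × 296/366 = $4674.5355

$4674.54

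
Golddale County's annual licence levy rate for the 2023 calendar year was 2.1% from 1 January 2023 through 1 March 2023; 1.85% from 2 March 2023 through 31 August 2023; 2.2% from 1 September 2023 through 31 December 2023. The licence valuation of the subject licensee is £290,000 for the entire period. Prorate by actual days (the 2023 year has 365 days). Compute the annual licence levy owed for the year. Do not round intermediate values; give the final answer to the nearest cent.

1 January – 1 March 2023: 60 days at 2.1% → £290,000 × 2.1% × 60/365 = £1,001.0959
2 March – 31 August 2023: 183 days at 1.85% → £290,000 × 1.85% × 183/365 = £2,689.8493
1 September – 31 December 2023: 122 days at 2.2% → £290,000 × 2.2% × 122/365 = £2,132.4932
Total = £5,823.4384

£5,823.44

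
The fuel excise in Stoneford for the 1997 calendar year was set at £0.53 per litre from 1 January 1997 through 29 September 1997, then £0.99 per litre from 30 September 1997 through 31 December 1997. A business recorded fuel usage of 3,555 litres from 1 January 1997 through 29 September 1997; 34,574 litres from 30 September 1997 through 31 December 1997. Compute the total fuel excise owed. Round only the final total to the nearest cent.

£36,112.41

1 January – 29 September 1997: 3,555 litres at £0.53/litre → £1,884.15
30 September – 31 December 1997: 34,574 litres at £0.99/litre → £34,228.26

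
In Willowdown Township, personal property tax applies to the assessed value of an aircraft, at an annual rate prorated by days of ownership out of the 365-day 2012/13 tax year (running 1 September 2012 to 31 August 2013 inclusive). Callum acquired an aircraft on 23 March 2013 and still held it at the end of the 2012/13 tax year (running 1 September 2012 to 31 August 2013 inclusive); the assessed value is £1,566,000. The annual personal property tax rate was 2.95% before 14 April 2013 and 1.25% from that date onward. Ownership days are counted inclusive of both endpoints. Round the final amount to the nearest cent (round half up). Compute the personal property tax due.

£10,292.70

23 March – 13 April 2013: 22 days at 2.95% → £1,566,000 × 2.95% × 22/365 = £2,784.4767
14 April – 31 August 2013: 140 days at 1.25% → £1,566,000 × 1.25% × 140/365 = £7,508.2192
Total = £10,292.6959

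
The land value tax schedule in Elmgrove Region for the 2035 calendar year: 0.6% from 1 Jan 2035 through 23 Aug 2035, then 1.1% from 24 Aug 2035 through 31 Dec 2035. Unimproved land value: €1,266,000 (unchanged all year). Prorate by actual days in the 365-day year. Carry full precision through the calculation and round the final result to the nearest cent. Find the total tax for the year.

€9,850.52

1 Jan – 23 Aug 2035: 235 days at 0.6% → €1,266,000 × 0.6% × 235/365 = €4,890.5753
24 Aug – 31 Dec 2035: 130 days at 1.1% → €1,266,000 × 1.1% × 130/365 = €4,959.9452
Total = €9,850.5205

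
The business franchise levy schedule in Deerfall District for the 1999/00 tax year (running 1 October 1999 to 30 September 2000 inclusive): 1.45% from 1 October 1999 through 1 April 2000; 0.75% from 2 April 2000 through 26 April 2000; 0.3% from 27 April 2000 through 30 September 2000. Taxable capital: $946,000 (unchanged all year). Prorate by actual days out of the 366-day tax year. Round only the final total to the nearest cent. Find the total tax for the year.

1 October 1999 – 1 April 2000: 184 days at 1.45% → $946,000 × 1.45% × 184/366 = $6,895.9781
2 April – 26 April 2000: 25 days at 0.75% → $946,000 × 0.75% × 25/366 = $484.6311
27 April – 30 September 2000: 157 days at 0.3% → $946,000 × 0.3% × 157/366 = $1,217.3934
Total = $8,598.0027

$8,598.00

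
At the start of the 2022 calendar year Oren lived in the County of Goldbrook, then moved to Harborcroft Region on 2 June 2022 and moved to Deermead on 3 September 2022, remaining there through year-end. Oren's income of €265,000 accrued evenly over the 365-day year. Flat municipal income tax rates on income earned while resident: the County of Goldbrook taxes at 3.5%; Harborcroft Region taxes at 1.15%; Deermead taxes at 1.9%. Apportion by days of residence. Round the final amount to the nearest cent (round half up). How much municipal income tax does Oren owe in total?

The County of Goldbrook, 1 January – 1 June 2022: 152 days → €265,000 × 3.5% × 152/365 = €3,862.4658
Harborcroft Region, 2 June – 2 September 2022: 93 days → €265,000 × 1.15% × 93/365 = €776.4863
Deermead, 3 September – 31 December 2022: 120 days → €265,000 × 1.9% × 120/365 = €1,655.3425
Total = €6,294.2945

€6,294.29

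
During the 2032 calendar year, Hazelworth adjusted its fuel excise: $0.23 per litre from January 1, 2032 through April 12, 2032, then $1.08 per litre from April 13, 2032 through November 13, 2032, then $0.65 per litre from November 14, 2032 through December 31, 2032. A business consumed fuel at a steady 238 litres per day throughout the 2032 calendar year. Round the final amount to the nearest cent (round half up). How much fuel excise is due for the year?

January 1 – April 12, 2032: 103 days × 238 litres/day = 24,514 litres at $0.23/litre → $5,638.22
April 13 – November 13, 2032: 215 days × 238 litres/day = 51,170 litres at $1.08/litre → $55,263.60
November 14 – December 31, 2032: 48 days × 238 litres/day = 11,424 litres at $0.65/litre → $7,425.60

$68,327.42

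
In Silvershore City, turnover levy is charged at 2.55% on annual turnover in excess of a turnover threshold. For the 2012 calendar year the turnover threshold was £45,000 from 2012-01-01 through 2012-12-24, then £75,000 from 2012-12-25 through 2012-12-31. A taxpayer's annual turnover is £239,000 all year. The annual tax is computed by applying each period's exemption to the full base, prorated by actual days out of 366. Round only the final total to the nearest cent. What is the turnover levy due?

2012-01-01 to 2012-12-24: 359 days, exemption £45,000 → (£239,000 − £45,000) × 2.55% × 359/366 = £4,852.3852
2012-12-25 to 2012-12-31: 7 days, exemption £75,000 → (£239,000 − £75,000) × 2.55% × 7/366 = £79.9836
Total = £4,932.3689

£4,932.37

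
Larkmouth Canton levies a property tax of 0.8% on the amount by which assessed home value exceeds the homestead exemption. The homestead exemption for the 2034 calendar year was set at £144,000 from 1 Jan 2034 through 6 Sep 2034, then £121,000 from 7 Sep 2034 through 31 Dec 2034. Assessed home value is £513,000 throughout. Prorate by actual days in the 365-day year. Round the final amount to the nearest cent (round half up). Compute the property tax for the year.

£3,010.48

1 Jan – 6 Sep 2034: 249 days, exemption £144,000 → (£513,000 − £144,000) × 0.8% × 249/365 = £2,013.8301
7 Sep – 31 Dec 2034: 116 days, exemption £121,000 → (£513,000 − £121,000) × 0.8% × 116/365 = £996.6466
Total = £3,010.4767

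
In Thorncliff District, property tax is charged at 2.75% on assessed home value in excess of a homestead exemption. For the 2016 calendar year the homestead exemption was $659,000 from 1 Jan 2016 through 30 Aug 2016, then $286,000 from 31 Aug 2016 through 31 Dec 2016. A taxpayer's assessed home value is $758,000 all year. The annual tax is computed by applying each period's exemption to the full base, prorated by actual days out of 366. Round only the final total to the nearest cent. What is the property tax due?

$6,169.69

1 Jan – 30 Aug 2016: 243 days, exemption $659,000 → ($758,000 − $659,000) × 2.75% × 243/366 = $1,807.5615
31 Aug – 31 Dec 2016: 123 days, exemption $286,000 → ($758,000 − $286,000) × 2.75% × 123/366 = $4,362.1311
Total = $6,169.6926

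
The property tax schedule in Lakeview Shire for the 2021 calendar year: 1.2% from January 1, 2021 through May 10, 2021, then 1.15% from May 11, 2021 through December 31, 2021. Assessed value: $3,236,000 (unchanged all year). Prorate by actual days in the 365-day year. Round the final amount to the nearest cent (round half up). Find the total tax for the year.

$37,790.27

January 1 – May 10, 2021: 130 days at 1.2% → $3,236,000 × 1.2% × 130/365 = $13,830.5753
May 11 – December 31, 2021: 235 days at 1.15% → $3,236,000 × 1.15% × 235/365 = $23,959.6986
Total = $37,790.2740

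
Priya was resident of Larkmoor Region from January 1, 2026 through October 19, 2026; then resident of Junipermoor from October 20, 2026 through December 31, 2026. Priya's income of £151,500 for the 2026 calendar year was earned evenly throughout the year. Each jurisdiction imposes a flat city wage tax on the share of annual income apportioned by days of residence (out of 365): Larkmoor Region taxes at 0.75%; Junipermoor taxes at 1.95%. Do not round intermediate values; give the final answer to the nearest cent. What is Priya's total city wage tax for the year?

Larkmoor Region, January 1 – October 19, 2026: 292 days → £151,500 × 0.75% × 292/365 = £909.0000
Junipermoor, October 20 – December 31, 2026: 73 days → £151,500 × 1.95% × 73/365 = £590.8500
Total = £1,499.8500

£1,499.85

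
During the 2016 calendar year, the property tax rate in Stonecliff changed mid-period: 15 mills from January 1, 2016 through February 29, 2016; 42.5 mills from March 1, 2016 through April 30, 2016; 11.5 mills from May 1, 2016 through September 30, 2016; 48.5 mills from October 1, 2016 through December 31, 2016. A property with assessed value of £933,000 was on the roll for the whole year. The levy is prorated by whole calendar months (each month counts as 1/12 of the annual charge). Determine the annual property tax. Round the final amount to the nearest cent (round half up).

£24,724.50

January 1 – February 29, 2016: 2 months at 15 mills → £933,000 × 1.5% × 2/12 = £2,332.5000
March 1 – April 30, 2016: 2 months at 42.5 mills → £933,000 × 4.25% × 2/12 = £6,608.7500
May 1 – September 30, 2016: 5 months at 11.5 mills → £933,000 × 1.15% × 5/12 = £4,470.6250
October 1 – December 31, 2016: 3 months at 48.5 mills → £933,000 × 4.85% × 3/12 = £11,312.6250
Total = £24,724.5000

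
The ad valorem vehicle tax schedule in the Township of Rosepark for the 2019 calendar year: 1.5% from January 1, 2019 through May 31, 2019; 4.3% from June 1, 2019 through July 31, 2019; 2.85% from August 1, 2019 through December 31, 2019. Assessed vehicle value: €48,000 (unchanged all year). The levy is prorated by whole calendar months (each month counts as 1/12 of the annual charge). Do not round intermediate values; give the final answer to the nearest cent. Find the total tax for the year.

€1,214.00

January 1 – May 31, 2019: 5 months at 1.5% → €48,000 × 1.5% × 5/12 = €300.0000
June 1 – July 31, 2019: 2 months at 4.3% → €48,000 × 4.3% × 2/12 = €344.0000
August 1 – December 31, 2019: 5 months at 2.85% → €48,000 × 2.85% × 5/12 = €570.0000
Total = €1,214.0000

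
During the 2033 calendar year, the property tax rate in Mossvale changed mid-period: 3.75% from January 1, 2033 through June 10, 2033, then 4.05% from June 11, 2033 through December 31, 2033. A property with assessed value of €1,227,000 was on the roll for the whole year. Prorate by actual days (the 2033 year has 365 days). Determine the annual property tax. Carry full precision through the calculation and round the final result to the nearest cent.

January 1 – June 10, 2033: 161 days at 3.75% → €1,227,000 × 3.75% × 161/365 = €20,295.9247
June 11 – December 31, 2033: 204 days at 4.05% → €1,227,000 × 4.05% × 204/365 = €27,773.9014
Total = €48,069.8260

€48,069.83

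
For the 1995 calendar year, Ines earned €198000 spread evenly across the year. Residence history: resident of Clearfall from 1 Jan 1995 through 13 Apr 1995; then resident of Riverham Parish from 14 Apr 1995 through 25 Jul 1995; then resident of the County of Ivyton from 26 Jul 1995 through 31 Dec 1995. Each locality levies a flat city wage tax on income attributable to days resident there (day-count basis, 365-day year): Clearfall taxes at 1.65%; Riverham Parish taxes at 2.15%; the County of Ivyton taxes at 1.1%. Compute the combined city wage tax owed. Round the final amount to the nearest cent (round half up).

€3071.98

Clearfall, 1 Jan – 13 Apr 1995: 103 days → €198000 × 1.65% × 103/365 = €921.9205
Riverham Parish, 14 Apr – 25 Jul 1995: 103 days → €198000 × 2.15% × 103/365 = €1201.2904
The County of Ivyton, 26 Jul – 31 Dec 1995: 159 days → €198000 × 1.1% × 159/365 = €948.7726
Total = €3071.9836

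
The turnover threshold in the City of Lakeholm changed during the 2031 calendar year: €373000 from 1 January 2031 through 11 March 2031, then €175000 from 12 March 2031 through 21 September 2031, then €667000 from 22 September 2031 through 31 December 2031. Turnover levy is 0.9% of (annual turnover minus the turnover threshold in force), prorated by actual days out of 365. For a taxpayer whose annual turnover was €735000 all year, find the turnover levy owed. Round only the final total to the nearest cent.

1 January – 11 March 2031: 70 days, exemption €373000 → (€735000 − €373000) × 0.9% × 70/365 = €624.8219
12 March – 21 September 2031: 194 days, exemption €175000 → (€735000 − €175000) × 0.9% × 194/365 = €2678.7945
22 September – 31 December 2031: 101 days, exemption €667000 → (€735000 − €667000) × 0.9% × 101/365 = €169.3479
Total = €3472.9644

€3472.96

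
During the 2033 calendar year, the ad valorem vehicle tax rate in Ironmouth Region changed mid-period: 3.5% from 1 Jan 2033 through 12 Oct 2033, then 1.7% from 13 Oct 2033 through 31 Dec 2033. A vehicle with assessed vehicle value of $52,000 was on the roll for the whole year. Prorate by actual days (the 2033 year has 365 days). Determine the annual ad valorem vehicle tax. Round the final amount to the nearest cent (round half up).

$1,614.85

1 Jan – 12 Oct 2033: 285 days at 3.5% → $52,000 × 3.5% × 285/365 = $1,421.0959
13 Oct – 31 Dec 2033: 80 days at 1.7% → $52,000 × 1.7% × 80/365 = $193.7534
Total = $1,614.8493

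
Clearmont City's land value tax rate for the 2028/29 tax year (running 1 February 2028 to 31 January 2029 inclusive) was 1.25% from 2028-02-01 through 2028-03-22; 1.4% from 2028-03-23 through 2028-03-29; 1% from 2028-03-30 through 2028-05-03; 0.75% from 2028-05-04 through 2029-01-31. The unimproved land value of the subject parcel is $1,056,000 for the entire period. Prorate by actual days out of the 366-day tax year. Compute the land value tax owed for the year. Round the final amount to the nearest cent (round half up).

$9,039.48

2028-02-01 to 2028-03-22: 51 days at 1.25% → $1,056,000 × 1.25% × 51/366 = $1,839.3443
2028-03-23 to 2028-03-29: 7 days at 1.4% → $1,056,000 × 1.4% × 7/366 = $282.7541
2028-03-30 to 2028-05-03: 35 days at 1% → $1,056,000 × 1% × 35/366 = $1,009.8361
2028-05-04 to 2029-01-31: 273 days at 0.75% → $1,056,000 × 0.75% × 273/366 = $5,907.5410
Total = $9,039.4754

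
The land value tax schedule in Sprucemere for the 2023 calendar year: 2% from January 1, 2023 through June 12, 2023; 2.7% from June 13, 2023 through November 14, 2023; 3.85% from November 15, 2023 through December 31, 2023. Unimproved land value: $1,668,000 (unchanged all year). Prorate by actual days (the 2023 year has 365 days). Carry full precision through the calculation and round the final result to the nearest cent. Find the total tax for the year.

$42,291.80

January 1 – June 12, 2023: 163 days at 2% → $1,668,000 × 2% × 163/365 = $14,897.7534
June 13 – November 14, 2023: 155 days at 2.7% → $1,668,000 × 2.7% × 155/365 = $19,124.8767
November 15 – December 31, 2023: 47 days at 3.85% → $1,668,000 × 3.85% × 47/365 = $8,269.1671
Total = $42,291.7973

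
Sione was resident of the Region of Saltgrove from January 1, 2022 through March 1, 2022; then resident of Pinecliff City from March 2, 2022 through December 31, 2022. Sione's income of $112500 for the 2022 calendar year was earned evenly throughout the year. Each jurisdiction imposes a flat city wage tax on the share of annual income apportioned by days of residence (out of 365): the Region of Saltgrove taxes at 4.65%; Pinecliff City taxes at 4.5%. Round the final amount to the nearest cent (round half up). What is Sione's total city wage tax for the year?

$5090.24

The Region of Saltgrove, January 1 – March 1, 2022: 60 days → $112500 × 4.65% × 60/365 = $859.9315
Pinecliff City, March 2 – December 31, 2022: 305 days → $112500 × 4.5% × 305/365 = $4230.3082
Total = $5090.2397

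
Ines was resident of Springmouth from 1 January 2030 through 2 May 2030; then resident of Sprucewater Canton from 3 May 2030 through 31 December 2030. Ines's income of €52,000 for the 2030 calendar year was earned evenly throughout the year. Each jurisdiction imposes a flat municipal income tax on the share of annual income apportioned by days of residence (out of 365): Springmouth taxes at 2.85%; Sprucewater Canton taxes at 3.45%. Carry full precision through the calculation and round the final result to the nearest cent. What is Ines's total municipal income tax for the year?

€1,689.72

Springmouth, 1 January – 2 May 2030: 122 days → €52,000 × 2.85% × 122/365 = €495.3534
Sprucewater Canton, 3 May – 31 December 2030: 243 days → €52,000 × 3.45% × 243/365 = €1,194.3616
Total = €1,689.7151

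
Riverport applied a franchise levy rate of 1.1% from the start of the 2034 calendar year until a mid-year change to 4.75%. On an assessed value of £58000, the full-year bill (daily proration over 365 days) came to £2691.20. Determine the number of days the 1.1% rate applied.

Let d = days at the first rate; then 365 − d days at the second rate.
£58000 × [1.1%·d + 4.75%·(365−d)] / 365 = £2691.20
Solving gives d = 11, so the new rate took effect on 12 Jan 2034.

11 days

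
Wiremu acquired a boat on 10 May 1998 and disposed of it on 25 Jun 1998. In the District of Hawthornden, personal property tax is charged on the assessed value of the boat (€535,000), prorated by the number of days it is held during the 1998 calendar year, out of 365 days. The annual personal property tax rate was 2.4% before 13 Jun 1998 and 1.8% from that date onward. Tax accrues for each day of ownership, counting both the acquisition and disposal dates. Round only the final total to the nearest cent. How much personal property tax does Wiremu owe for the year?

€1,539.04

10 May – 12 Jun 1998: 34 days at 2.4% → €535,000 × 2.4% × 34/365 = €1,196.0548
13 Jun – 25 Jun 1998: 13 days at 1.8% → €535,000 × 1.8% × 13/365 = €342.9863
Total = €1,539.0411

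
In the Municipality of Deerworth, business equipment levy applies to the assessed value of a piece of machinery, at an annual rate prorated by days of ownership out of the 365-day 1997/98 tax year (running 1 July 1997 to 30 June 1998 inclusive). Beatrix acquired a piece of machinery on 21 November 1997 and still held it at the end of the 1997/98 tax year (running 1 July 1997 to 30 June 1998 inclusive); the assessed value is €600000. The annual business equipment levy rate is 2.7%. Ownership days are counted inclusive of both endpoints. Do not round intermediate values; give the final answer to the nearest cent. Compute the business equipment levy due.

Days held (21 November 1997 – 30 June 1998): 222 out of 365
Tax = €600000 × 2.7% × 222/365 = €9853.1507

€9853.15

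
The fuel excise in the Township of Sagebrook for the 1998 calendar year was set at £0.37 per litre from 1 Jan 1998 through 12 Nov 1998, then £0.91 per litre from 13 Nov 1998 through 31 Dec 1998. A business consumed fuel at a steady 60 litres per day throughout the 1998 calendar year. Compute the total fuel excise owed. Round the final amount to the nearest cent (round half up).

1 Jan – 12 Nov 1998: 316 days × 60 litres/day = 18,960 litres at £0.37/litre → £7,015.20
13 Nov – 31 Dec 1998: 49 days × 60 litres/day = 2,940 litres at £0.91/litre → £2,675.40

£9,690.60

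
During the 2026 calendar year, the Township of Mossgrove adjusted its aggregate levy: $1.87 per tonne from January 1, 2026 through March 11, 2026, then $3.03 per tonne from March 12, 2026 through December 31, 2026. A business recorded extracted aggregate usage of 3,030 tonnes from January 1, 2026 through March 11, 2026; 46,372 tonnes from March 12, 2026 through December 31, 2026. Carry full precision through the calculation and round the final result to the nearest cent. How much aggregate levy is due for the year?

$146,173.26

January 1 – March 11, 2026: 3,030 tonnes at $1.87/tonne → $5,666.10
March 12 – December 31, 2026: 46,372 tonnes at $3.03/tonne → $140,507.16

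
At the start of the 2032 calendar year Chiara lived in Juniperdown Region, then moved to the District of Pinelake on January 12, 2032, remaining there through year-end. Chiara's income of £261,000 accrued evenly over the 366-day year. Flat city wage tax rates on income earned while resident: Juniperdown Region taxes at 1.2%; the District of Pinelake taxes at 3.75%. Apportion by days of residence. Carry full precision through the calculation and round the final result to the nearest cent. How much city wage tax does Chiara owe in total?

Juniperdown Region, January 1 – January 11, 2032: 11 days → £261,000 × 1.2% × 11/366 = £94.1311
The District of Pinelake, January 12 – December 31, 2032: 355 days → £261,000 × 3.75% × 355/366 = £9,493.3402
Total = £9,587.4713

£9,587.47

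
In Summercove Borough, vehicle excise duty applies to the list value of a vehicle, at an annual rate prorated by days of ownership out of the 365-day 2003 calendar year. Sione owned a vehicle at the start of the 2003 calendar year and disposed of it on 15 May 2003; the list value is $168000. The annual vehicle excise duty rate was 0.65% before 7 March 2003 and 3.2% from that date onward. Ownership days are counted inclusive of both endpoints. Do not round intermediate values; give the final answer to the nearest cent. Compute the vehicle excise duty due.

$1225.48

1 January – 6 March 2003: 65 days at 0.65% → $168000 × 0.65% × 65/365 = $194.4658
7 March – 15 May 2003: 70 days at 3.2% → $168000 × 3.2% × 70/365 = $1031.0137
Total = $1225.4795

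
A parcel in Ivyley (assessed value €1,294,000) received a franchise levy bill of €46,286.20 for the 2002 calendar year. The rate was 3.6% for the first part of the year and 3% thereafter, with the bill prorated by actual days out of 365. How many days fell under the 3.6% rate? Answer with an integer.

Let d = days at the first rate; then 365 − d days at the second rate.
€1,294,000 × [3.6%·d + 3%·(365−d)] / 365 = €46,286.20
Solving gives d = 351, so the new rate took effect on 18 December 2002.

351 days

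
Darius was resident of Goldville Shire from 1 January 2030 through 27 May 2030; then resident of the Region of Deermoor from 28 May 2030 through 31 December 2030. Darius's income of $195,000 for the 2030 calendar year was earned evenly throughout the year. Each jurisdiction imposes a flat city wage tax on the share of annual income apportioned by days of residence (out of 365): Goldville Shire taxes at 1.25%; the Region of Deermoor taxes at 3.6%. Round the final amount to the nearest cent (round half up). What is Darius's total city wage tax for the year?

Goldville Shire, 1 January – 27 May 2030: 147 days → $195,000 × 1.25% × 147/365 = $981.6781
The Region of Deermoor, 28 May – 31 December 2030: 218 days → $195,000 × 3.6% × 218/365 = $4,192.7671
Total = $5,174.4452

$5,174.45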